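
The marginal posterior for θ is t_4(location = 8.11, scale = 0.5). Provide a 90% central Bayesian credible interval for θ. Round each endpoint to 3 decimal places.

[7.044, 9.176]

The t_4 distribution is symmetric; the 90% interval is 8.11 ± t·0.5 with t_{0.95,4} = 2.132.
Half-width: 2.132 × 0.5 = 1.066.
8.11 − 1.066 = 7.044; 8.11 + 1.066 = 9.176.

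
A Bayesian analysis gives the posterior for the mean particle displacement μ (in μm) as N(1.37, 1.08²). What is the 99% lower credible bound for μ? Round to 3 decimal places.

-1.142

Need L with P(μ ≥ L) = 0.99: L = 1.37 − z_{0.01}·1.08.
z = 2.326; L = 1.37 − 2.326 × 1.08 = -1.142.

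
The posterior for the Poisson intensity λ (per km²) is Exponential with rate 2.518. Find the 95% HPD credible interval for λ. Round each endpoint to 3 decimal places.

[0.000, 1.190]

The exponential density is strictly decreasing on [0, ∞), so the HPD interval is anchored at 0: [0, q] with P(λ ≤ q) = 0.95.
q = −ln(1 − 0.95) / 2.518 = 2.9957 / 2.518 = 1.190.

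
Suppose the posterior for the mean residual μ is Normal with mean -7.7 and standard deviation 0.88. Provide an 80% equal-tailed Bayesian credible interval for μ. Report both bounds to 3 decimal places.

The posterior is symmetric, so the 80% equal-tailed interval is μ = -7.7 ± z·0.88 with z = 1.282.
Half-width: 1.282 × 0.88 = 1.128.
-7.7 − 1.128 = -8.828; -7.7 + 1.128 = -6.572.

[-8.828, -6.572]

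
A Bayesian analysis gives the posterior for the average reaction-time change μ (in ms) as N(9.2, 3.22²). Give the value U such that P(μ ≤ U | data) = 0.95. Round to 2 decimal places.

Need U with P(μ ≤ U) = 0.95: U = 9.2 + z_{0.05}·3.22.
z = 1.645; U = 9.2 + 1.645 × 3.22 = 14.50.

14.50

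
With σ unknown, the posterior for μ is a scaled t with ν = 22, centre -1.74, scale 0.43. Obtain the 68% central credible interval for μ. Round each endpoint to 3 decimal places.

The t_22 distribution is symmetric; the 68% interval is -1.74 ± t·0.43 with t_{0.84,22} = 1.017.
Half-width: 1.017 × 0.43 = 0.438.
-1.74 − 0.438 = -2.178; -1.74 + 0.438 = -1.302.

[-2.178, -1.302]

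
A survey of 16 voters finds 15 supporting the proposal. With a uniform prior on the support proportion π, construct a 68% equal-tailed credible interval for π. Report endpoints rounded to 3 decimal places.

[0.819, 0.958]

Posterior: Beta(1+15, 1+1) = Beta(16, 2).
Equal-tailed 68% interval: the 0.16 and 0.84 quantiles of Beta(16, 2).
Posterior mean ≈ 0.889, SD ≈ 0.072; a Normal approximation gives roughly [0.817, 0.961].
Exact: F⁻¹(0.16) = 0.819; F⁻¹(0.84) = 0.958.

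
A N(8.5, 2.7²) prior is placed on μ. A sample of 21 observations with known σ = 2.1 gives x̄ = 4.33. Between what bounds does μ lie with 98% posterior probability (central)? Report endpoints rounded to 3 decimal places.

Posterior precision = 1/2.7² + 21/2.1² = 0.1372 + 4.7619 = 4.8991, so posterior SD = 0.4518.
Posterior mean = (8.5/2.7² + 21·4.33/2.1²) / 4.8991 = 4.4468.
Interval: 4.4468 ± 2.326 × 0.4518 → [3.396, 5.498].

[3.396, 5.498]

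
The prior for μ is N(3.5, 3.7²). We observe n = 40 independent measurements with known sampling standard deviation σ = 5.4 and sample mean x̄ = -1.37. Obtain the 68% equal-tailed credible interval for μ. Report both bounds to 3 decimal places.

Posterior precision = 1/3.7² + 40/5.4² = 0.0730 + 1.3717 = 1.4448, so posterior SD = 0.8320.
Posterior mean = (3.5/3.7² + 40·-1.37/5.4²) / 1.4448 = -1.1238.
Interval: -1.1238 ± 0.994 × 0.8320 → [-1.951, -0.296].

[-1.951, -0.296]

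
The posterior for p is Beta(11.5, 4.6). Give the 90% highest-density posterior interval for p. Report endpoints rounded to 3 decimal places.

[0.541, 0.894]

The posterior is unimodal and skewed, so the HPD interval has equal density at both endpoints and is the shortest 90% interval.
Solving f(0.541) = f(0.894) with F(0.894) − F(0.541) = 0.90 gives [0.541, 0.894].
For comparison, the equal-tailed interval is [0.520, 0.878]; the HPD is narrower and shifted toward the mode.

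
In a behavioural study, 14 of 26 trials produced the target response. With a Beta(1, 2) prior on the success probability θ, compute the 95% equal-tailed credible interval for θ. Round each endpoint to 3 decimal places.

[0.339, 0.694]

Posterior: Beta(1+14, 2+12) = Beta(15, 14).
Equal-tailed 95% interval: the 0.025 and 0.975 quantiles of Beta(15, 14).
Posterior mean ≈ 0.517, SD ≈ 0.091; a Normal approximation gives roughly [0.338, 0.696].
Exact: F⁻¹(0.025) = 0.339; F⁻¹(0.975) = 0.694.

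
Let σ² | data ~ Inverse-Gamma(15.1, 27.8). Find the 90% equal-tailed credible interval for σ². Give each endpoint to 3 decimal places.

[1.263, 2.981]

Inverse-Gamma(15.1, 27.8) quantiles: F⁻¹(0.05) and F⁻¹(0.95).
Equivalently, 1/σ² ~ Gamma(15.1, rate = 27.8); invert its 0.95 and 0.05 quantiles.
Posterior mean ≈ 1.972, SD ≈ 0.545; a Normal approximation gives roughly [1.076, 2.868].
Exact: lower = 1.263; upper = 2.981.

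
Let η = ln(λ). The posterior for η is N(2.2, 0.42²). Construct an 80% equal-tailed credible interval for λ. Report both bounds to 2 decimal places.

[5.27, 15.46]

On the log scale the 80% interval is 2.2 ± 1.282 × 0.42 = [1.6617, 2.7383].
Exponentiate: [e^1.6617, e^2.7383] = [5.27, 15.46].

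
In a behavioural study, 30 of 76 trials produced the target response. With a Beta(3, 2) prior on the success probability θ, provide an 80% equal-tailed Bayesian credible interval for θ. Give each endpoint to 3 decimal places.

Posterior: Beta(3+30, 2+46) = Beta(33, 48).
Equal-tailed 80% interval: the 0.1 and 0.9 quantiles of Beta(33, 48).
Posterior mean ≈ 0.407, SD ≈ 0.054; a Normal approximation gives roughly [0.338, 0.477].
Exact: F⁻¹(0.1) = 0.338; F⁻¹(0.9) = 0.478.

[0.338, 0.478]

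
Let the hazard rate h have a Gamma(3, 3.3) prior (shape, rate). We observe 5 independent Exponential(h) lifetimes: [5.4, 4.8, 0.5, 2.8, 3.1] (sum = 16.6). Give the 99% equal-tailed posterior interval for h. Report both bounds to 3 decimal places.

Posterior: Gamma(3+5, 3.3+16.6) = Gamma(8, 19.9) (shape, rate).
Equal-tailed 99% interval: Gamma(8, 19.9) quantiles at 0.005 and 0.995.
Posterior mean ≈ 0.402, SD ≈ 0.142; a Normal approximation gives roughly [0.036, 0.768].
Exact: lower = 0.129; upper = 0.861.

[0.129, 0.861]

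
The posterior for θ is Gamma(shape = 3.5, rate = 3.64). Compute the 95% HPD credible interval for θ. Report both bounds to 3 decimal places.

The posterior is unimodal and skewed, so the HPD interval has equal density at both endpoints and is the shortest 95% interval.
Solving f(0.136) = f(1.974) with F(1.974) − F(0.136) = 0.95 gives [0.136, 1.974].
For comparison, the equal-tailed interval is [0.232, 2.200]; the HPD is narrower and shifted toward the mode.

[0.136, 1.974]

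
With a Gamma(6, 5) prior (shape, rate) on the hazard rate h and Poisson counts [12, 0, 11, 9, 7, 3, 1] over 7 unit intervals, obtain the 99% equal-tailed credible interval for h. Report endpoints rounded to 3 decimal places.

[2.737, 5.742]

Posterior: Gamma(6+43, 5+7) = Gamma(49, 12) (shape, rate).
Equal-tailed 99% interval: Gamma(49, 12) quantiles at 0.005 and 0.995.
Posterior mean ≈ 4.083, SD ≈ 0.583; a Normal approximation gives roughly [2.581, 5.586].
Exact: lower = 2.737; upper = 5.742.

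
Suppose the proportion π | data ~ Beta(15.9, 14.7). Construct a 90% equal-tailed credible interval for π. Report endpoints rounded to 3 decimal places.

[0.372, 0.665]

Posterior: Beta(15.9, 14.7).
Equal-tailed 90% interval: the 0.05 and 0.95 quantiles of Beta(15.9, 14.7).
Posterior mean ≈ 0.520, SD ≈ 0.089; a Normal approximation gives roughly [0.373, 0.666].
Exact: F⁻¹(0.05) = 0.372; F⁻¹(0.95) = 0.665.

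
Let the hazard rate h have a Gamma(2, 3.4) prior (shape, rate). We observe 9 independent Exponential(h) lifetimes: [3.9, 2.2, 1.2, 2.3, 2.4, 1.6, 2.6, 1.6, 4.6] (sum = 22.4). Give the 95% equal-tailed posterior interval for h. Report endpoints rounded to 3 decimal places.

[0.213, 0.713]

Posterior: Gamma(2+9, 3.4+22.4) = Gamma(11, 25.8) (shape, rate).
Equal-tailed 95% interval: Gamma(11, 25.8) quantiles at 0.025 and 0.975.
Posterior mean ≈ 0.426, SD ≈ 0.129; a Normal approximation gives roughly [0.174, 0.678].
Exact: lower = 0.213; upper = 0.713.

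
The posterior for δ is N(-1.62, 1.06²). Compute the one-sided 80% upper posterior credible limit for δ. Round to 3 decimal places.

-0.728

Need U with P(δ ≤ U) = 0.80: U = -1.62 + z_{0.2}·1.06.
z = 0.842; U = -1.62 + 0.842 × 1.06 = -0.728.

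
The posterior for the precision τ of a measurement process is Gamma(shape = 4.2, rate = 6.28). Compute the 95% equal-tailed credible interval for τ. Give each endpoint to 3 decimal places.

Posterior: Gamma(shape 4.2, rate 6.28).
Equal-tailed 95% interval: Gamma(4.2, 6.28) quantiles at 0.025 and 0.975.
Posterior mean ≈ 0.669, SD ≈ 0.326; a Normal approximation gives roughly [0.029, 1.308].
Exact: lower = 0.190; upper = 1.444.

[0.190, 1.444]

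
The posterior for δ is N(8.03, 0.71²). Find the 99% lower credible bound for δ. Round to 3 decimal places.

Need L with P(δ ≥ L) = 0.99: L = 8.03 − z_{0.01}·0.71.
z = 2.326; L = 8.03 − 2.326 × 0.71 = 6.378.

6.378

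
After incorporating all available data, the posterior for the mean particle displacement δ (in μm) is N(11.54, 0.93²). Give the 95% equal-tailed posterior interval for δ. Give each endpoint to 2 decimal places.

The posterior is symmetric, so the 95% equal-tailed interval is δ = 11.54 ± z·0.93 with z = 1.960.
Half-width: 1.960 × 0.93 = 1.82.
11.54 − 1.82 = 9.72; 11.54 + 1.82 = 13.36.

[9.72, 13.36]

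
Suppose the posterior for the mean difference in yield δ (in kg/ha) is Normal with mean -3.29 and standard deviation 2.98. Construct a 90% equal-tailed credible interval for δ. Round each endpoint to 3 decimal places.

[-8.192, 1.612]

The posterior is symmetric, so the 90% equal-tailed interval is δ = -3.29 ± z·2.98 with z = 1.645.
Half-width: 1.645 × 2.98 = 4.902.
-3.29 − 4.902 = -8.192; -3.29 + 4.902 = 1.612.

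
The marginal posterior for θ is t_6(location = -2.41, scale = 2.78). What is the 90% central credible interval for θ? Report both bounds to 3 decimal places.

The t_6 distribution is symmetric; the 90% interval is -2.41 ± t·2.78 with t_{0.95,6} = 1.943.
Half-width: 1.943 × 2.78 = 5.402.
-2.41 − 5.402 = -7.812; -2.41 + 5.402 = 2.992.

[-7.812, 2.992]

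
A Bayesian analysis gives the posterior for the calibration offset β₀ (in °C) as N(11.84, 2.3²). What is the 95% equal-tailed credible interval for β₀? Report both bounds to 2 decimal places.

[7.33, 16.35]

The posterior is symmetric, so the 95% equal-tailed interval is β₀ = 11.84 ± z·2.3 with z = 1.960.
Half-width: 1.960 × 2.3 = 4.51.
11.84 − 4.51 = 7.33; 11.84 + 4.51 = 16.35.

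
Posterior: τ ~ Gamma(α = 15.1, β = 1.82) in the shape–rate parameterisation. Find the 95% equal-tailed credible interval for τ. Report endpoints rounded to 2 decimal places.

Posterior: Gamma(shape 15.1, rate 1.82).
Equal-tailed 95% interval: Gamma(15.1, 1.82) quantiles at 0.025 and 0.975.
Posterior mean ≈ 8.30, SD ≈ 2.14; a Normal approximation gives roughly [4.11, 12.48].
Exact: lower = 4.65; upper = 12.98.

[4.65, 12.98]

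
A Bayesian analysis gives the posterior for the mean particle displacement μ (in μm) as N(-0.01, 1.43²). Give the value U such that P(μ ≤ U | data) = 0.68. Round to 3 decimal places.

0.659

Need U with P(μ ≤ U) = 0.68: U = -0.01 + z_{0.32}·1.43.
z = 0.468; U = -0.01 + 0.468 × 1.43 = 0.659.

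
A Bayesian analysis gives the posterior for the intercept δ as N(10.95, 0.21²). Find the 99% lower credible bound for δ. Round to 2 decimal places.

10.46

Need L with P(δ ≥ L) = 0.99: L = 10.95 − z_{0.01}·0.21.
z = 2.326; L = 10.95 − 2.326 × 0.21 = 10.46.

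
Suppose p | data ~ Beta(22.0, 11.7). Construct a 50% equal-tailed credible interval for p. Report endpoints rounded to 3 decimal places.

[0.599, 0.710]

Posterior: Beta(22.0, 11.7).
Equal-tailed 50% interval: the 0.25 and 0.75 quantiles of Beta(22.0, 11.7).
Posterior mean ≈ 0.653, SD ≈ 0.081; a Normal approximation gives roughly [0.598, 0.707].
Exact: F⁻¹(0.25) = 0.599; F⁻¹(0.75) = 0.710.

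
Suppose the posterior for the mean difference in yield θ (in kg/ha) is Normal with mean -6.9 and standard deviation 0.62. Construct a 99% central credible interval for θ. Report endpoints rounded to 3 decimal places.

[-8.497, -5.303]

The posterior is symmetric, so the 99% equal-tailed interval is θ = -6.9 ± z·0.62 with z = 2.576.
Half-width: 2.576 × 0.62 = 1.597.
-6.9 − 1.597 = -8.497; -6.9 + 1.597 = -5.303.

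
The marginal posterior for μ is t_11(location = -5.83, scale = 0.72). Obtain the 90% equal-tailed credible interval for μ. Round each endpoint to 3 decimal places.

The t_11 distribution is symmetric; the 90% interval is -5.83 ± t·0.72 with t_{0.95,11} = 1.796.
Half-width: 1.796 × 0.72 = 1.293.
-5.83 − 1.293 = -7.123; -5.83 + 1.293 = -4.537.

[-7.123, -4.537]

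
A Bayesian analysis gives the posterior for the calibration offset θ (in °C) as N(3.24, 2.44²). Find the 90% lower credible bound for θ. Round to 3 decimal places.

0.113

Need L with P(θ ≥ L) = 0.90: L = 3.24 − z_{0.1}·2.44.
z = 1.282; L = 3.24 − 1.282 × 2.44 = 0.113.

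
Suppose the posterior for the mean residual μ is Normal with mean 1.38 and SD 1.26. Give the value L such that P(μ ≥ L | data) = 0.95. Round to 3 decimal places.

Need L with P(μ ≥ L) = 0.95: L = 1.38 − z_{0.05}·1.26.
z = 1.645; L = 1.38 − 1.645 × 1.26 = -0.693.

-0.693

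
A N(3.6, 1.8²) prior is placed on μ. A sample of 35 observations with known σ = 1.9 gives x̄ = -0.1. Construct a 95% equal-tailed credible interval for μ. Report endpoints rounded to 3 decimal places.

[-0.606, 0.634]

Posterior precision = 1/1.8² + 35/1.9² = 0.3086 + 9.6953 = 10.0039, so posterior SD = 0.3162.
Posterior mean = (3.6/1.8² + 35·-0.1/1.9²) / 10.0039 = 0.0142.
Interval: 0.0142 ± 1.960 × 0.3162 → [-0.606, 0.634].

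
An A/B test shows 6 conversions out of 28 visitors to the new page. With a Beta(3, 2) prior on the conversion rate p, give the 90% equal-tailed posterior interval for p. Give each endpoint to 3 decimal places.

Posterior: Beta(3+6, 2+22) = Beta(9, 24).
Equal-tailed 90% interval: the 0.05 and 0.95 quantiles of Beta(9, 24).
Posterior mean ≈ 0.273, SD ≈ 0.076; a Normal approximation gives roughly [0.147, 0.398].
Exact: F⁻¹(0.05) = 0.155; F⁻¹(0.95) = 0.406.

[0.155, 0.406]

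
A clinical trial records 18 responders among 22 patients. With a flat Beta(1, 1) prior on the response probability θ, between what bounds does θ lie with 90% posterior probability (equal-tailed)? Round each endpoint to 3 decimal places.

Posterior: Beta(1+18, 1+4) = Beta(19, 5).
Equal-tailed 90% interval: the 0.05 and 0.95 quantiles of Beta(19, 5).
Posterior mean ≈ 0.792, SD ≈ 0.081; a Normal approximation gives roughly [0.658, 0.925].
Exact: F⁻¹(0.05) = 0.645; F⁻¹(0.95) = 0.910.

[0.645, 0.910]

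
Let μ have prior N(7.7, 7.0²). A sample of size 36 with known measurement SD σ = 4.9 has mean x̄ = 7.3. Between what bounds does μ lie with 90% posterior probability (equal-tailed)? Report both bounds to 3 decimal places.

[5.971, 8.640]

Posterior precision = 1/7.0² + 36/4.9² = 0.0204 + 1.4994 = 1.5198, so posterior SD = 0.8112.
Posterior mean = (7.7/7.0² + 36·7.3/4.9²) / 1.5198 = 7.3054.
Interval: 7.3054 ± 1.645 × 0.8112 → [5.971, 8.640].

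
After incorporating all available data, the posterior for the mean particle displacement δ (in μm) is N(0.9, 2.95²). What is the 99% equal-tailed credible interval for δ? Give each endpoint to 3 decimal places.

[-6.699, 8.499]

The posterior is symmetric, so the 99% equal-tailed interval is δ = 0.9 ± z·2.95 with z = 2.576.
Half-width: 2.576 × 2.95 = 7.599.
0.9 − 7.599 = -6.699; 0.9 + 7.599 = 8.499.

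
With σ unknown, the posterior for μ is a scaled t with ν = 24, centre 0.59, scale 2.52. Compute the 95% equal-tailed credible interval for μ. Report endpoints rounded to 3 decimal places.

The t_24 distribution is symmetric; the 95% interval is 0.59 ± t·2.52 with t_{0.975,24} = 2.064.
Half-width: 2.064 × 2.52 = 5.201.
0.59 − 5.201 = -4.611; 0.59 + 5.201 = 5.791.

[-4.611, 5.791]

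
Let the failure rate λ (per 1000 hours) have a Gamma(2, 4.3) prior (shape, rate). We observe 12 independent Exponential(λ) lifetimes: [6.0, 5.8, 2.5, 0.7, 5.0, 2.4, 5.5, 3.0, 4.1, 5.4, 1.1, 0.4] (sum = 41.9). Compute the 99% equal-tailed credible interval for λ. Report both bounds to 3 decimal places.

[0.135, 0.552]

Posterior: Gamma(2+12, 4.3+41.9) = Gamma(14, 46.2) (shape, rate).
Equal-tailed 99% interval: Gamma(14, 46.2) quantiles at 0.005 and 0.995.
Posterior mean ≈ 0.303, SD ≈ 0.081; a Normal approximation gives roughly [0.094, 0.512].
Exact: lower = 0.135; upper = 0.552.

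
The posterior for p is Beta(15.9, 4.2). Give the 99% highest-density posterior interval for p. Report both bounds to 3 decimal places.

The posterior is unimodal and skewed, so the HPD interval has equal density at both endpoints and is the shortest 99% interval.
Solving f(0.543) = f(0.969) with F(0.969) − F(0.543) = 0.99 gives [0.543, 0.969].
For comparison, the equal-tailed interval is [0.522, 0.958]; the HPD is narrower and shifted toward the mode.

[0.543, 0.969]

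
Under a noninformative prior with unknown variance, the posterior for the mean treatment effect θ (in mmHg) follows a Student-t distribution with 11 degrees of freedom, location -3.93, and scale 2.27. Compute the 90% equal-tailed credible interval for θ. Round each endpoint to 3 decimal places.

The t_11 distribution is symmetric; the 90% interval is -3.93 ± t·2.27 with t_{0.95,11} = 1.796.
Half-width: 1.796 × 2.27 = 4.077.
-3.93 − 4.077 = -8.007; -3.93 + 4.077 = 0.147.

[-8.007, 0.147]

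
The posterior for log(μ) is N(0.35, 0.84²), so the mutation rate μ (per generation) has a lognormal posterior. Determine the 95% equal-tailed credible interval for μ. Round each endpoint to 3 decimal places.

On the log scale the 95% interval is 0.35 ± 1.960 × 0.84 = [-1.2964, 1.9964].
Exponentiate: [e^-1.2964, e^1.9964] = [0.274, 7.362].

[0.274, 7.362]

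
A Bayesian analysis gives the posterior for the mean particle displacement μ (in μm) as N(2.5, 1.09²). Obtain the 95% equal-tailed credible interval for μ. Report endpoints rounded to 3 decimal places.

The posterior is symmetric, so the 95% equal-tailed interval is μ = 2.5 ± z·1.09 with z = 1.960.
Half-width: 1.960 × 1.09 = 2.136.
2.5 − 2.136 = 0.364; 2.5 + 2.136 = 4.636.

[0.364, 4.636]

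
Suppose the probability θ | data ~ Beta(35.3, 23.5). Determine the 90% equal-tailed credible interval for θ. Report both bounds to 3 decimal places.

Posterior: Beta(35.3, 23.5).
Equal-tailed 90% interval: the 0.05 and 0.95 quantiles of Beta(35.3, 23.5).
Posterior mean ≈ 0.600, SD ≈ 0.063; a Normal approximation gives roughly [0.496, 0.705].
Exact: F⁻¹(0.05) = 0.494; F⁻¹(0.95) = 0.703.

[0.494, 0.703]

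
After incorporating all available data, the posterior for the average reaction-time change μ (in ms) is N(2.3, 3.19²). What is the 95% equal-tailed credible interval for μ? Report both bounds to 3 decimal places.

[-3.952, 8.552]

The posterior is symmetric, so the 95% equal-tailed interval is μ = 2.3 ± z·3.19 with z = 1.960.
Half-width: 1.960 × 3.19 = 6.252.
2.3 − 6.252 = -3.952; 2.3 + 6.252 = 8.552.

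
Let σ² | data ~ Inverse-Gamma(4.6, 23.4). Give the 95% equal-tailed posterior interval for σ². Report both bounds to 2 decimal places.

[2.42, 16.67]

Inverse-Gamma(4.6, 23.4) quantiles: F⁻¹(0.025) and F⁻¹(0.975).
Equivalently, 1/σ² ~ Gamma(4.6, rate = 23.4); invert its 0.975 and 0.025 quantiles.
Posterior mean ≈ 6.50, SD ≈ 4.03; a Normal approximation gives roughly [-1.40, 14.40].
Exact: lower = 2.42; upper = 16.67.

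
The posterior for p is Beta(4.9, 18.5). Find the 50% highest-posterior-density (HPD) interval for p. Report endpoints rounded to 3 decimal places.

[0.132, 0.241]

The posterior is unimodal and skewed, so the HPD interval has equal density at both endpoints and is the shortest 50% interval.
Solving f(0.132) = f(0.241) with F(0.241) − F(0.132) = 0.50 gives [0.132, 0.241].
For comparison, the equal-tailed interval is [0.149, 0.261]; the HPD is narrower and shifted toward the mode.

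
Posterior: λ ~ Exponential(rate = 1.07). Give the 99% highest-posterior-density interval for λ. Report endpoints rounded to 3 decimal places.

The exponential density is strictly decreasing on [0, ∞), so the HPD interval is anchored at 0: [0, q] with P(λ ≤ q) = 0.99.
q = −ln(1 − 0.99) / 1.07 = 4.6052 / 1.07 = 4.304.

[0.000, 4.304]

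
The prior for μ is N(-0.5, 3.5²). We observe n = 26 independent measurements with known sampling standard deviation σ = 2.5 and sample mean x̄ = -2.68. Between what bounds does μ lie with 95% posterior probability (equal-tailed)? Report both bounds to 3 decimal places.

Posterior precision = 1/3.5² + 26/2.5² = 0.0816 + 4.1600 = 4.2416, so posterior SD = 0.4855.
Posterior mean = (-0.5/3.5² + 26·-2.68/2.5²) / 4.2416 = -2.6380.
Interval: -2.6380 ± 1.960 × 0.4855 → [-3.590, -1.686].

[-3.590, -1.686]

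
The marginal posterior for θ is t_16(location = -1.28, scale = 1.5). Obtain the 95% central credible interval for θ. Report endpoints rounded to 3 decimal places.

[-4.460, 1.900]

The t_16 distribution is symmetric; the 95% interval is -1.28 ± t·1.5 with t_{0.975,16} = 2.120.
Half-width: 2.120 × 1.5 = 3.180.
-1.28 − 3.180 = -4.460; -1.28 + 3.180 = 1.900.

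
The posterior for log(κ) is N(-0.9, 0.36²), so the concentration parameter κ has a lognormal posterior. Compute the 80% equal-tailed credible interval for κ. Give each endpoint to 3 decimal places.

On the log scale the 80% interval is -0.9 ± 1.282 × 0.36 = [-1.3614, -0.4386].
Exponentiate: [e^-1.3614, e^-0.4386] = [0.256, 0.645].

[0.256, 0.645]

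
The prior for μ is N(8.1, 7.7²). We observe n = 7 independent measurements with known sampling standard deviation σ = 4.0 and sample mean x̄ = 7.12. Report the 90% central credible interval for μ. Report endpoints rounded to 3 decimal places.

[4.716, 9.597]

Posterior precision = 1/7.7² + 7/4.0² = 0.0169 + 0.4375 = 0.4544, so posterior SD = 1.4835.
Posterior mean = (8.1/7.7² + 7·7.12/4.0²) / 0.4544 = 7.1564.
Interval: 7.1564 ± 1.645 × 1.4835 → [4.716, 9.597].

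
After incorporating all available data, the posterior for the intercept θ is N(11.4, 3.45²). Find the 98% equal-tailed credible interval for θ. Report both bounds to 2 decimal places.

The posterior is symmetric, so the 98% equal-tailed interval is θ = 11.4 ± z·3.45 with z = 2.326.
Half-width: 2.326 × 3.45 = 8.03.
11.4 − 8.03 = 3.37; 11.4 + 8.03 = 19.43.

[3.37, 19.43]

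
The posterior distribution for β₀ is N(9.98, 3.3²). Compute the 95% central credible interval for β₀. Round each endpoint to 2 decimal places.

The posterior is symmetric, so the 95% equal-tailed interval is β₀ = 9.98 ± z·3.3 with z = 1.960.
Half-width: 1.960 × 3.3 = 6.47.
9.98 − 6.47 = 3.51; 9.98 + 6.47 = 16.45.

[3.51, 16.45]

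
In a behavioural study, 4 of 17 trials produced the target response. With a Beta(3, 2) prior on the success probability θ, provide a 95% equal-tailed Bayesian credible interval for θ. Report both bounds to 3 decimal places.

[0.146, 0.522]

Posterior: Beta(3+4, 2+13) = Beta(7, 15).
Equal-tailed 95% interval: the 0.025 and 0.975 quantiles of Beta(7, 15).
Posterior mean ≈ 0.318, SD ≈ 0.097; a Normal approximation gives roughly [0.128, 0.509].
Exact: F⁻¹(0.025) = 0.146; F⁻¹(0.975) = 0.522.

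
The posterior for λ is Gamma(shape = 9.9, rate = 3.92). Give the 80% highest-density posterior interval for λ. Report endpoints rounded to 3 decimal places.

[1.423, 3.402]

The posterior is unimodal and skewed, so the HPD interval has equal density at both endpoints and is the shortest 80% interval.
Solving f(1.423) = f(3.402) with F(3.402) − F(1.423) = 0.80 gives [1.423, 3.402].
For comparison, the equal-tailed interval is [1.567, 3.593]; the HPD is narrower and shifted toward the mode.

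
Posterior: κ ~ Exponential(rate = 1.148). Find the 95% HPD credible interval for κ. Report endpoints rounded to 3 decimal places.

The exponential density is strictly decreasing on [0, ∞), so the HPD interval is anchored at 0: [0, q] with P(κ ≤ q) = 0.95.
q = −ln(1 − 0.95) / 1.148 = 2.9957 / 1.148 = 2.610.

[0.000, 2.610]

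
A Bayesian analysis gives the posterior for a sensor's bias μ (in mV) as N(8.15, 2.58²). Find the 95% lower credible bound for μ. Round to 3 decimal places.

3.906

Need L with P(μ ≥ L) = 0.95: L = 8.15 − z_{0.05}·2.58.
z = 1.645; L = 8.15 − 1.645 × 2.58 = 3.906.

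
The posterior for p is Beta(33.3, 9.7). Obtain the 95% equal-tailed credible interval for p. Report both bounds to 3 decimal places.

Posterior: Beta(33.3, 9.7).
Equal-tailed 95% interval: the 0.025 and 0.975 quantiles of Beta(33.3, 9.7).
Posterior mean ≈ 0.774, SD ≈ 0.063; a Normal approximation gives roughly [0.651, 0.898].
Exact: F⁻¹(0.025) = 0.640; F⁻¹(0.975) = 0.885.

[0.640, 0.885]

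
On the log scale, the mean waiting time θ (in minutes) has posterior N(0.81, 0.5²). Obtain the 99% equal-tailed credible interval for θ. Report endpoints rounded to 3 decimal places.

On the log scale the 99% interval is 0.81 ± 2.576 × 0.5 = [-0.4779, 2.0979].
Exponentiate: [e^-0.4779, e^2.0979] = [0.620, 8.149].

[0.620, 8.149]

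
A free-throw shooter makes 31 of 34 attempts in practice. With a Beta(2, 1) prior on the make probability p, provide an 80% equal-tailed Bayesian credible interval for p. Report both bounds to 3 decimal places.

Posterior: Beta(2+31, 1+3) = Beta(33, 4).
Equal-tailed 80% interval: the 0.1 and 0.9 quantiles of Beta(33, 4).
Posterior mean ≈ 0.892, SD ≈ 0.050; a Normal approximation gives roughly [0.827, 0.956].
Exact: F⁻¹(0.1) = 0.824; F⁻¹(0.9) = 0.951.

[0.824, 0.951]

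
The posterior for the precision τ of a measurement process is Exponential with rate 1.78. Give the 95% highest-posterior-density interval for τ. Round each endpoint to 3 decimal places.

The exponential density is strictly decreasing on [0, ∞), so the HPD interval is anchored at 0: [0, q] with P(τ ≤ q) = 0.95.
q = −ln(1 − 0.95) / 1.78 = 2.9957 / 1.78 = 1.683.

[0.000, 1.683]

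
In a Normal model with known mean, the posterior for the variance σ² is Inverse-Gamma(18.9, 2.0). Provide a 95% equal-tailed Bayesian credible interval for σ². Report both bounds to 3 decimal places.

[0.071, 0.176]

Inverse-Gamma(18.9, 2.0) quantiles: F⁻¹(0.025) and F⁻¹(0.975).
Equivalently, 1/σ² ~ Gamma(18.9, rate = 2.0); invert its 0.975 and 0.025 quantiles.
Posterior mean ≈ 0.112, SD ≈ 0.027; a Normal approximation gives roughly [0.058, 0.165].
Exact: lower = 0.071; upper = 0.176.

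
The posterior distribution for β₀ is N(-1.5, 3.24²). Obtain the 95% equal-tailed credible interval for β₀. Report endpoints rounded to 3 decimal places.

The posterior is symmetric, so the 95% equal-tailed interval is β₀ = -1.5 ± z·3.24 with z = 1.960.
Half-width: 1.960 × 3.24 = 6.350.
-1.5 − 6.350 = -7.850; -1.5 + 6.350 = 4.850.

[-7.850, 4.850]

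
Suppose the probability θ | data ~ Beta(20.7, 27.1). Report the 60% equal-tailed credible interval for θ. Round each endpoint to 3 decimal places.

[0.372, 0.493]

Posterior: Beta(20.7, 27.1).
Equal-tailed 60% interval: the 0.2 and 0.8 quantiles of Beta(20.7, 27.1).
Posterior mean ≈ 0.433, SD ≈ 0.071; a Normal approximation gives roughly [0.373, 0.493].
Exact: F⁻¹(0.2) = 0.372; F⁻¹(0.8) = 0.493.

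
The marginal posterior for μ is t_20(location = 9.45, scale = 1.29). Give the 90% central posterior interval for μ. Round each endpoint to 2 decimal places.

The t_20 distribution is symmetric; the 90% interval is 9.45 ± t·1.29 with t_{0.95,20} = 1.725.
Half-width: 1.725 × 1.29 = 2.22.
9.45 − 2.22 = 7.23; 9.45 + 2.22 = 11.67.

[7.23, 11.67]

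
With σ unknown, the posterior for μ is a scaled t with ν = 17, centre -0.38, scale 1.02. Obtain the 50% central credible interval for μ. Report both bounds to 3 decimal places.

The t_17 distribution is symmetric; the 50% interval is -0.38 ± t·1.02 with t_{0.75,17} = 0.689.
Half-width: 0.689 × 1.02 = 0.703.
-0.38 − 0.703 = -1.083; -0.38 + 0.703 = 0.323.

[-1.083, 0.323]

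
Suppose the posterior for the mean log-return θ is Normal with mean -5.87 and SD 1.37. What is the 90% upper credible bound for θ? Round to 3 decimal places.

-4.114

Need U with P(θ ≤ U) = 0.90: U = -5.87 + z_{0.1}·1.37.
z = 1.282; U = -5.87 + 1.282 × 1.37 = -4.114.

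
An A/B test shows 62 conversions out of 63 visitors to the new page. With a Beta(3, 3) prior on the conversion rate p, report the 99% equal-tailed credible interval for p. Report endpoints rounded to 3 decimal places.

[0.848, 0.990]

Posterior: Beta(3+62, 3+1) = Beta(65, 4).
Equal-tailed 99% interval: the 0.005 and 0.995 quantiles of Beta(65, 4).
Posterior mean ≈ 0.942, SD ≈ 0.028; a Normal approximation gives roughly [0.870, 1.014].
Exact: F⁻¹(0.005) = 0.848; F⁻¹(0.995) = 0.990.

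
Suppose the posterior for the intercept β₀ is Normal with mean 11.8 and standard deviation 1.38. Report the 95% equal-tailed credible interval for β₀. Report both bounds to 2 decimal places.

[9.10, 14.50]

The posterior is symmetric, so the 95% equal-tailed interval is β₀ = 11.8 ± z·1.38 with z = 1.960.
Half-width: 1.960 × 1.38 = 2.70.
11.8 − 2.70 = 9.10; 11.8 + 2.70 = 14.50.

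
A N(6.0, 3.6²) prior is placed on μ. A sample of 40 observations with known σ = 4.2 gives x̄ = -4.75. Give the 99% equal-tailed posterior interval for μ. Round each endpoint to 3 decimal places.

[-6.078, -2.714]

Posterior precision = 1/3.6² + 40/4.2² = 0.0772 + 2.2676 = 2.3447, so posterior SD = 0.6531.
Posterior mean = (6.0/3.6² + 40·-4.75/4.2²) / 2.3447 = -4.3962.
Interval: -4.3962 ± 2.576 × 0.6531 → [-6.078, -2.714].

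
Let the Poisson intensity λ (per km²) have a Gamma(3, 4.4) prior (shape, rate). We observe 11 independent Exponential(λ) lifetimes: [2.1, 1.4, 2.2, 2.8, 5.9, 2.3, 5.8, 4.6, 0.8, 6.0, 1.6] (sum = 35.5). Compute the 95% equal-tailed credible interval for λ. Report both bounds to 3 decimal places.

Posterior: Gamma(3+11, 4.4+35.5) = Gamma(14, 39.9) (shape, rate).
Equal-tailed 95% interval: Gamma(14, 39.9) quantiles at 0.025 and 0.975.
Posterior mean ≈ 0.351, SD ≈ 0.094; a Normal approximation gives roughly [0.167, 0.535].
Exact: lower = 0.192; upper = 0.557.

[0.192, 0.557]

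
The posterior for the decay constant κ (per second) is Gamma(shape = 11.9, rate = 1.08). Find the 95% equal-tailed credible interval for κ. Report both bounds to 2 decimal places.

[5.68, 18.11]

Posterior: Gamma(shape 11.9, rate 1.08).
Equal-tailed 95% interval: Gamma(11.9, 1.08) quantiles at 0.025 and 0.975.
Posterior mean ≈ 11.02, SD ≈ 3.19; a Normal approximation gives roughly [4.76, 17.28].
Exact: lower = 5.68; upper = 18.11.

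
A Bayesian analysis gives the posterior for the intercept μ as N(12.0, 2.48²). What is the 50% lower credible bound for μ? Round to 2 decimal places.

12.00

Need L with P(μ ≥ L) = 0.50: L = 12.0 − z_{0.5}·2.48.
z = 0.000; L = 12.0 − 0.000 × 2.48 = 12.00.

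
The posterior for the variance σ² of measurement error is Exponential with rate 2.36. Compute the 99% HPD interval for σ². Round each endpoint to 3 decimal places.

[0.000, 1.951]

The exponential density is strictly decreasing on [0, ∞), so the HPD interval is anchored at 0: [0, q] with P(σ² ≤ q) = 0.99.
q = −ln(1 − 0.99) / 2.36 = 4.6052 / 2.36 = 1.951.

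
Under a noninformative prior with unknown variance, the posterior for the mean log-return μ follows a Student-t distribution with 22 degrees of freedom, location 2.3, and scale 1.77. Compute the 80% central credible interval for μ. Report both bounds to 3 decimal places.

The t_22 distribution is symmetric; the 80% interval is 2.3 ± t·1.77 with t_{0.9,22} = 1.321.
Half-width: 1.321 × 1.77 = 2.339.
2.3 − 2.339 = -0.039; 2.3 + 2.339 = 4.639.

[-0.039, 4.639]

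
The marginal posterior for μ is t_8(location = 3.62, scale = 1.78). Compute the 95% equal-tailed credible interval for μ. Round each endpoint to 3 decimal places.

[-0.485, 7.725]

The t_8 distribution is symmetric; the 95% interval is 3.62 ± t·1.78 with t_{0.975,8} = 2.306.
Half-width: 2.306 × 1.78 = 4.105.
3.62 − 4.105 = -0.485; 3.62 + 4.105 = 7.725.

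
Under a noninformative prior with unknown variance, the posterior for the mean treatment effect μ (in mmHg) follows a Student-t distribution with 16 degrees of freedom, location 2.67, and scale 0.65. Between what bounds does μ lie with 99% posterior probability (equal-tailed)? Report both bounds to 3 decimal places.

[0.771, 4.569]

The t_16 distribution is symmetric; the 99% interval is 2.67 ± t·0.65 with t_{0.995,16} = 2.921.
Half-width: 2.921 × 0.65 = 1.899.
2.67 − 1.899 = 0.771; 2.67 + 1.899 = 4.569.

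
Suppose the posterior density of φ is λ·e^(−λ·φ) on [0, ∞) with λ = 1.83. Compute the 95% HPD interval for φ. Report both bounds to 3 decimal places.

[0.000, 1.637]

The exponential density is strictly decreasing on [0, ∞), so the HPD interval is anchored at 0: [0, q] with P(φ ≤ q) = 0.95.
q = −ln(1 − 0.95) / 1.83 = 2.9957 / 1.83 = 1.637.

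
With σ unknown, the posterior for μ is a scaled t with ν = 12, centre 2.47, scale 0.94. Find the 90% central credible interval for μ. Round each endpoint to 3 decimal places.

The t_12 distribution is symmetric; the 90% interval is 2.47 ± t·0.94 with t_{0.95,12} = 1.782.
Half-width: 1.782 × 0.94 = 1.675.
2.47 − 1.675 = 0.795; 2.47 + 1.675 = 4.145.

[0.795, 4.145]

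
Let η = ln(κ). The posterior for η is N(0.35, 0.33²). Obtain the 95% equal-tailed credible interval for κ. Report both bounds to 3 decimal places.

On the log scale the 95% interval is 0.35 ± 1.960 × 0.33 = [-0.2968, 0.9968].
Exponentiate: [e^-0.2968, e^0.9968] = [0.743, 2.710].

[0.743, 2.710]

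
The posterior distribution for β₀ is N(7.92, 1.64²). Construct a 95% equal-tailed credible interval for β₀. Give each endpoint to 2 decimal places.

[4.71, 11.13]

The posterior is symmetric, so the 95% equal-tailed interval is β₀ = 7.92 ± z·1.64 with z = 1.960.
Half-width: 1.960 × 1.64 = 3.21.
7.92 − 3.21 = 4.71; 7.92 + 3.21 = 11.13.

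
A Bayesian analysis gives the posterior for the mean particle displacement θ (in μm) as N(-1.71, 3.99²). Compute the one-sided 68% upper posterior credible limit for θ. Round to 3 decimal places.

0.156

Need U with P(θ ≤ U) = 0.68: U = -1.71 + z_{0.32}·3.99.
z = 0.468; U = -1.71 + 0.468 × 3.99 = 0.156.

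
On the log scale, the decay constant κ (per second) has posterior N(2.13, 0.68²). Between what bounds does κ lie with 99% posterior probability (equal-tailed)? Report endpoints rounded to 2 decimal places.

[1.46, 48.50]

On the log scale the 99% interval is 2.13 ± 2.576 × 0.68 = [0.3784, 3.8816].
Exponentiate: [e^0.3784, e^3.8816] = [1.46, 48.50].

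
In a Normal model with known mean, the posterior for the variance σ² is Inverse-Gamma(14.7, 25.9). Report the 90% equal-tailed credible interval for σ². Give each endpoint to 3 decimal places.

Inverse-Gamma(14.7, 25.9) quantiles: F⁻¹(0.05) and F⁻¹(0.95).
Equivalently, 1/σ² ~ Gamma(14.7, rate = 25.9); invert its 0.95 and 0.05 quantiles.
Posterior mean ≈ 1.891, SD ≈ 0.530; a Normal approximation gives roughly [1.018, 2.763].
Exact: lower = 1.203; upper = 2.874.

[1.203, 2.874]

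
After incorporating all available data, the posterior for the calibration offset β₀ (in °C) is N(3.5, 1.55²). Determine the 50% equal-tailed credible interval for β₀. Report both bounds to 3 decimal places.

The posterior is symmetric, so the 50% equal-tailed interval is β₀ = 3.5 ± z·1.55 with z = 0.674.
Half-width: 0.674 × 1.55 = 1.045.
3.5 − 1.045 = 2.455; 3.5 + 1.045 = 4.545.

[2.455, 4.545]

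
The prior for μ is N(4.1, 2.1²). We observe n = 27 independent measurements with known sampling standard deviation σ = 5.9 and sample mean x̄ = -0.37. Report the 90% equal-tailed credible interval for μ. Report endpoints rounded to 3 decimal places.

Posterior precision = 1/2.1² + 27/5.9² = 0.2268 + 0.7756 = 1.0024, so posterior SD = 0.9988.
Posterior mean = (4.1/2.1² + 27·-0.37/5.9²) / 1.0024 = 0.6412.
Interval: 0.6412 ± 1.645 × 0.9988 → [-1.002, 2.284].

[-1.002, 2.284]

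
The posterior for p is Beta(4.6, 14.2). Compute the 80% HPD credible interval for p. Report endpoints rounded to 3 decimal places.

[0.109, 0.353]

The posterior is unimodal and skewed, so the HPD interval has equal density at both endpoints and is the shortest 80% interval.
Solving f(0.109) = f(0.353) with F(0.353) − F(0.109) = 0.80 gives [0.109, 0.353].
For comparison, the equal-tailed interval is [0.126, 0.375]; the HPD is narrower and shifted toward the mode.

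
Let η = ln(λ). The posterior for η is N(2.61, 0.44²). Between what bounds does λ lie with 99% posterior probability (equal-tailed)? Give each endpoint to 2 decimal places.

[4.38, 42.24]

On the log scale the 99% interval is 2.61 ± 2.576 × 0.44 = [1.4766, 3.7434].
Exponentiate: [e^1.4766, e^3.7434] = [4.38, 42.24].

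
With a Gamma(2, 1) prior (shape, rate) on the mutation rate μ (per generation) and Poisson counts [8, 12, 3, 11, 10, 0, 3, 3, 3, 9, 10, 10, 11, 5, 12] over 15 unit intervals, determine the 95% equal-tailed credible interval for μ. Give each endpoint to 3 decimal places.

[5.764, 8.355]

Posterior: Gamma(2+110, 1+15) = Gamma(112, 16) (shape, rate).
Equal-tailed 95% interval: Gamma(112, 16) quantiles at 0.025 and 0.975.
Posterior mean ≈ 7.000, SD ≈ 0.661; a Normal approximation gives roughly [5.704, 8.296].
Exact: lower = 5.764; upper = 8.355.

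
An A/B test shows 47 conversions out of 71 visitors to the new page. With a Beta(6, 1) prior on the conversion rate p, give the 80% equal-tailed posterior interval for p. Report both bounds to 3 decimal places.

[0.611, 0.746]

Posterior: Beta(6+47, 1+24) = Beta(53, 25).
Equal-tailed 80% interval: the 0.1 and 0.9 quantiles of Beta(53, 25).
Posterior mean ≈ 0.679, SD ≈ 0.053; a Normal approximation gives roughly [0.612, 0.747].
Exact: F⁻¹(0.1) = 0.611; F⁻¹(0.9) = 0.746.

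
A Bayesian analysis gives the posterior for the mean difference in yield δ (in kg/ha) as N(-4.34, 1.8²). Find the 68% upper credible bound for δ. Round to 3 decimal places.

-3.498

Need U with P(δ ≤ U) = 0.68: U = -4.34 + z_{0.32}·1.8.
z = 0.468; U = -4.34 + 0.468 × 1.8 = -3.498.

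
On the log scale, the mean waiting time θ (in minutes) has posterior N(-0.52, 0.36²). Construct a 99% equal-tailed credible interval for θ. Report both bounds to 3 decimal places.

[0.235, 1.503]

On the log scale the 99% interval is -0.52 ± 2.576 × 0.36 = [-1.4473, 0.4073].
Exponentiate: [e^-1.4473, e^0.4073] = [0.235, 1.503].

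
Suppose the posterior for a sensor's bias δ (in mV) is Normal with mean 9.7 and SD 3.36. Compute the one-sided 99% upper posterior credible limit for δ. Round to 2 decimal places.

17.52

Need U with P(δ ≤ U) = 0.99: U = 9.7 + z_{0.01}·3.36.
z = 2.326; U = 9.7 + 2.326 × 3.36 = 17.52.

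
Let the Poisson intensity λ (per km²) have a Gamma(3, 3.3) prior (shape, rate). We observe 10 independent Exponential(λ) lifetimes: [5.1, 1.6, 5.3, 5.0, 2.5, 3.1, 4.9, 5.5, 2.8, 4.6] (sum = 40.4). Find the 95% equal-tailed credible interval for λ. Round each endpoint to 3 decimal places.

[0.158, 0.480]

Posterior: Gamma(3+10, 3.3+40.4) = Gamma(13, 43.7) (shape, rate).
Equal-tailed 95% interval: Gamma(13, 43.7) quantiles at 0.025 and 0.975.
Posterior mean ≈ 0.297, SD ≈ 0.083; a Normal approximation gives roughly [0.136, 0.459].
Exact: lower = 0.158; upper = 0.480.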